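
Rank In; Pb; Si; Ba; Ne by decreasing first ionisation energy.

Ne is in period 2, group 18; Si is in period 3, group 14; In is in period 5, group 13; Ba is in period 6, group 2; Pb is in period 6, group 14.
Removing the outermost electron gets harder across a period and easier down a group.
Neither a single period nor a single group — weigh both effects.
In > Ba: relative to Ba, both the across-period and down-group shifts push In's first ionization energy up.
Pb > In: period and group pull opposite ways; the across-period shift dominates (716 vs 558 kJ/mol).
Si > Pb: Si sits above Pb in group 14, so the down-group effect alone puts Si higher.
Ne > Si: both effects reinforce here, so Ne is clearly the higher of the two.
Tabulated first ionization energy (kJ/mol): Ne 2081, Si 786, In 558, Ba 503, Pb 716.
So from highest to lowest: Ne > Si > Pb > In > Ba.

Ne > Si > Pb > In > Ba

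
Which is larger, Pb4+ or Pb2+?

Both ions have Z = 82 protons, but Pb4+ has lost more electrons, so its remaining electrons feel a larger effective nuclear charge per electron and are pulled in more tightly.
Higher positive charge → smaller ion, so Pb2+ > Pb4+.

Pb2+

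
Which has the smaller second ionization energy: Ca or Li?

Ca

Consider each +1 ion: Ca⁺ still has 1 valence electron; Li⁺ is the bare [He] core.
Core electrons are held far more tightly than valence electrons, so Li tops the IE_2 order.
The numbers (kJ/mol): Ca 1145, Li 7298.
So the second ionization energies run Ca < Li.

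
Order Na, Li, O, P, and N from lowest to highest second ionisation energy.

P < N < O < Na < Li

The second ionization energy removes an electron from the +1 ion. For each element: Na⁺ is the bare [Ne] core; Li⁺ is the bare [He] core; O⁺ still has 5 valence electrons; P⁺ still has 4 valence electrons; N⁺ still has 4 valence electrons.
Core electrons are held far more tightly than valence electrons, so Na and Li top the IE_2 order.
Valence configurations: O⁺ [He]2s²2p³, P⁺ [Ne]3s²3p², N⁺ [He]2s²2p².
Approximate IE_2 values (kJ/mol): Na 4562, Li 7298, O 3388, P 1907, N 2856.
So the second ionization energies run P < N < O < Na < Li.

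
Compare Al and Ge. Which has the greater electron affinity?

Ge

Al is in period 3, group 13; Ge is in period 4, group 14.
Electron affinity generally becomes more exothermic across a period toward the halogens and less exothermic down a group.
These sit on a diagonal, where the across-period and down-group effects partly cancel.
Ge > Al: the two effects oppose for this pair; the across-period effect wins (119 vs 42 kJ/mol).
For reference (kJ/mol): Al 42, Ge 119.
So Ge has the greater electron affinity (Ge > Al).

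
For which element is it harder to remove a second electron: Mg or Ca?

Mg

IE_2 is the cost of taking one more electron from the +1 cation: Mg⁺ still has 1 valence electron; Ca⁺ still has 1 valence electron.
All are still removing valence electrons, so compare the +1 ions as you would atoms: IE_2 generally rises across a period (higher Z_eff) and falls down a group (larger shell), subject to the usual subshell exceptions.
Valence configurations: Mg⁺ [Ne]3s¹, Ca⁺ [Ar]4s¹.
Approximate IE_2 values (kJ/mol): Mg 1451, Ca 1145.
Overall IE_2 order: Ca < Mg.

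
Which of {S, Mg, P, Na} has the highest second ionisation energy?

After 1 electron has been removed, what remains? S⁺ still has 5 valence electrons; Mg⁺ still has 1 valence electron; P⁺ still has 4 valence electrons; Na⁺ is the bare [Ne] core.
Core electrons are held far more tightly than valence electrons, so Na tops the IE_2 order.
Valence configurations: S⁺ [Ne]3s²3p³, Mg⁺ [Ne]3s¹, P⁺ [Ne]3s²3p².
Approximate IE_2 values (kJ/mol): S 2252, Mg 1451, P 1907, Na 4562.
So the second ionization energies run Mg < P < S < Na.

Na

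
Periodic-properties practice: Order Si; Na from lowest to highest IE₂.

Si, Na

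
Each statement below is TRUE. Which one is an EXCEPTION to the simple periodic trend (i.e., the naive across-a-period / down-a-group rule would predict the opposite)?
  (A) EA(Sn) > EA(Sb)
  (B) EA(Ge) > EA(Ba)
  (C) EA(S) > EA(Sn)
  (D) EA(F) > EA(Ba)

(A)

The general trend: electron affinity increases across a period and decreases down a group.
(A) Sn (period 5, group 14) vs Sb (period 5, group 15): the stated order contradicts the simple trend.
(B) Ge (period 4, group 14) vs Ba (period 6, group 2): the stated order agrees with the simple trend.
(C) S (period 3, group 16) vs Sn (period 5, group 14): the stated order agrees with the simple trend.
(D) F (period 2, group 17) vs Ba (period 6, group 2): the stated order agrees with the simple trend.
The exception is (A): adding an electron to Sb's half-filled 5p³ is unfavourable, so Sn has the more exothermic EA.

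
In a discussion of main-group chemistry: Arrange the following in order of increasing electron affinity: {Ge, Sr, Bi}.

Ge is in period 4, group 14; Sr is in period 5, group 2; Bi is in period 6, group 15.
Electron affinity generally becomes more exothermic across a period toward the halogens and less exothermic down a group.
Neither a single period nor a single group — weigh both effects.
Bi > Sr: period and group pull opposite ways; the across-period shift dominates (91 vs 5 kJ/mol).
Ge > Bi: period and group pull opposite ways; the down-group shift dominates (119 vs 91 kJ/mol).
Approximate values (kJ/mol): Ge 119, Sr 5, Bi 91.
So from lowest to highest: Sr < Bi < Ge.

Sr, Bi, Ge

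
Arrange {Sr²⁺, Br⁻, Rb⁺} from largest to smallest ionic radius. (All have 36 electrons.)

Br⁻ > Rb⁺ > Sr²⁺

All of these have 36 electrons, so size is governed by nuclear charge alone: the more protons, the stronger the pull on the same electron cloud, and the smaller the ion.
Nuclear charges: Sr²⁺ (Z=38), Rb⁺ (Z=37), Br⁻ (Z=35).
Largest to smallest: Br⁻ > Rb⁺ > Sr²⁺.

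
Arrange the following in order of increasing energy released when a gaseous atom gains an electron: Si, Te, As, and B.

B is in period 2, group 13; Si is in period 3, group 14; As is in period 4, group 15; Te is in period 5, group 16.
Adding an electron releases more energy for atoms nearer the top right (short of the noble gases).
A diagonal step moves right (one effect) and down (the opposite effect) at once.
As > B: period and group pull opposite ways; the across-period shift dominates (78 vs 27 kJ/mol).
Si > As: period and group pull opposite ways; the down-group shift dominates (134 vs 78 kJ/mol).
Te > Si: the two effects oppose for this pair; the across-period effect wins (190 vs 134 kJ/mol).
Tabulated electron affinity (kJ/mol): B 27, Si 134, As 78, Te 190.
So from lowest to highest: B < As < Si < Te.

B, As, Si, Te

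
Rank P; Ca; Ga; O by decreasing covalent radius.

Ca > Ga > P > O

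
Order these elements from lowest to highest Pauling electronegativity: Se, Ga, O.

Atoms toward the upper right of the periodic table pull bonding electrons most strongly.
Neither a single period nor a single group — weigh both effects.
Se > Ga: Se lies to the right of Ga in period 4, so the across-period effect alone puts Se higher.
O > Se: they share group 16; the group trend gives O the larger value.
For reference (Pauling): O 3.44, Ga 1.81, Se 2.55.
So from lowest to highest: Ga < Se < O.

Ga < Se < O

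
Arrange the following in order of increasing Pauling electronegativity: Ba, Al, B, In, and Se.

Electronegativity increases across a period and decreases down a group, tracking effective nuclear charge and atomic size.
These span different periods and groups, so the two trends combine.
Al > Ba: relative to Ba, both the across-period and down-group shifts push Al's electronegativity up.
In > Al: this pair runs against the simple trend — see the exception note.
B > In: B sits above In in group 13, so the down-group effect alone puts B higher.
Se > B: period and group pull opposite ways; the across-period shift dominates (2.55 vs 2.04).
Note the exception: In has a higher electronegativity than Al, contrary to the simple trend — poor shielding by filled d (and f) subshells raises the heavier element's effective nuclear charge more than the simple down-group trend predicts.
Tabulated electronegativity (Pauling): B 2.04, Al 1.61, Se 2.55, In 1.78, Ba 0.89.
So from lowest to highest: Ba < Al < In < B < Se.

Ba < Al < In < B < Se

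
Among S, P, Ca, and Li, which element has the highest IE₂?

Consider each +1 ion: S⁺ still has 5 valence electrons; P⁺ still has 4 valence electrons; Ca⁺ still has 1 valence electron; Li⁺ is the bare [He] core.
Pulling an electron out of a noble-gas core costs far more than removing a remaining valence electron, so Li sits at the high end of IE_2.
Valence configurations: S⁺ [Ne]3s²3p³, P⁺ [Ne]3s²3p², Ca⁺ [Ar]4s¹.
Approximate IE_2 values (kJ/mol): S 2252, P 1907, Ca 1145, Li 7298.
Hence IE_2: Ca < P < S < Li.

Li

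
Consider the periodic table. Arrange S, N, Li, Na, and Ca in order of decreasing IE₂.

Li > Na > N > S > Ca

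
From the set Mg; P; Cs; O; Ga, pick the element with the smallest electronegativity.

O is in period 2, group 16; Mg is in period 3, group 2; P is in period 3, group 15; Ga is in period 4, group 13; Cs is in period 6, group 1.
Smaller atoms with higher effective nuclear charge are more electronegative.
Neither a single period nor a single group — weigh both effects.
Mg > Cs: both effects reinforce here, so Mg is clearly the higher of the two.
Ga > Mg: the two effects oppose for this pair; the across-period effect wins (1.81 vs 1.31).
P > Ga: relative to Ga, both the across-period and down-group shifts push P's electronegativity up.
O > P: relative to P, both the across-period and down-group shifts push O's electronegativity up.
For reference (Pauling): O 3.44, Mg 1.31, P 2.19, Ga 1.81, Cs 0.79.
The smallest electronegativity among these belongs to Cs.

Cs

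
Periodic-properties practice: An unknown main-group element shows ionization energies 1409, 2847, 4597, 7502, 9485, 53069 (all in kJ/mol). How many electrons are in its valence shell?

Look for the largest jump between consecutive ionization energies: IE6/IE5 ≈ 5.6, far larger than any earlier ratio.
That jump marks the point where a core electron is being removed. So the atom has 5 valence electrons.

5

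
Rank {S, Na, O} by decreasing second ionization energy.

The second ionization energy removes an electron from the +1 ion. For each element: S⁺ still has 5 valence electrons; Na⁺ is the bare [Ne] core; O⁺ still has 5 valence electrons.
Breaking into a closed-shell core is much more expensive than removing a leftover valence electron — Na has the largest IE_2 here.
Valence configurations: S⁺ [Ne]3s²3p³, O⁺ [He]2s²2p³.
Tabulated IE_2 (kJ/mol): S 2252, Na 4562, O 3388.
So the second ionization energies run S < O < Na.

Na > O > S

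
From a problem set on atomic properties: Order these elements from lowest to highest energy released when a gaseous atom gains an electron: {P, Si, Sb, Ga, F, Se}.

F is in period 2, group 17; Si is in period 3, group 14; P is in period 3, group 15; Ga is in period 4, group 13; Se is in period 4, group 16; Sb is in period 5, group 15.
Adding an electron releases more energy for atoms nearer the top right (short of the noble gases).
These span different periods and groups, so the two trends combine.
P > Ga: both effects reinforce here, so P is clearly the higher of the two.
Sb > P: this pair runs against the simple trend — see the exception note.
Si > Sb: period and group pull opposite ways; the down-group shift dominates (134 vs 103 kJ/mol).
Se > Si: period and group pull opposite ways; the across-period shift dominates (195 vs 134 kJ/mol).
F > Se: relative to Se, both the across-period and down-group shifts push F's electron affinity up.
Note the exception: Sb has a higher electron affinity than P, contrary to the simple trend — both are half-filled np³, but the pairing/repulsion penalty for the added electron shrinks as the p orbitals become larger and more diffuse down the group, and for Sb that outweighs the weaker nuclear attraction.
Note the exception: Si has a higher electron affinity than P, contrary to the simple trend — adding an electron to P's half-filled 3p³ is unfavourable, so Si (3p²) has the more exothermic EA.
Approximate values (kJ/mol): F 328, Si 134, P 72, Ga 29, Se 195, Sb 103.
So from lowest to highest: Ga < P < Sb < Si < Se < F.

Ga < P < Sb < Si < Se < F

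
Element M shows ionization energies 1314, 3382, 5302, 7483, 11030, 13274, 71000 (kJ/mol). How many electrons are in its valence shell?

6

Look for the largest jump between consecutive ionization energies: IE7/IE6 ≈ 5.3, far larger than any earlier ratio.
That jump marks the point where a core electron is being removed. So the atom has 6 valence electrons.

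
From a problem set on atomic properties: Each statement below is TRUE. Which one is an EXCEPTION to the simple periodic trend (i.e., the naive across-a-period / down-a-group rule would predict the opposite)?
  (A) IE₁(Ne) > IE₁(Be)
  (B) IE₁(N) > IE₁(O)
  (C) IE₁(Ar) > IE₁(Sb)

The general trend: IE₁ increases across a period and decreases down a group.
(A) Ne (period 2, group 18) vs Be (period 2, group 2): the stated order agrees with the simple trend.
(B) N (period 2, group 15) vs O (period 2, group 16): the stated order contradicts the simple trend.
(C) Ar (period 3, group 18) vs Sb (period 5, group 15): the stated order agrees with the simple trend.
The exception is (B): pairing an electron in O's 2p⁴ costs repulsion energy, so O ionizes more easily than half-filled N (2p³).

(B)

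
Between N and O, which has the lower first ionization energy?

N is in period 2, group 15; O is in period 2, group 16.
IE₁ increases left→right with effective nuclear charge and decreases top→bottom as the valence shell moves farther out.
All lie in period 2; the across-period trend (first ionization energy increases left to right) applies, with the exception below.
Note the exception: N has a higher first ionization energy than O, contrary to the simple trend — pairing an electron in O's 2p⁴ costs repulsion energy, so O ionizes more easily than half-filled N (2p³).
For reference (kJ/mol): N 1402, O 1314.
So O has the lower first ionization energy (O < N).

O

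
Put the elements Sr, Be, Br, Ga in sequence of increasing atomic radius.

Be < Br < Ga < Sr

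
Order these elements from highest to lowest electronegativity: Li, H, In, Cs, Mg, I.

I, H, In, Mg, Li, Cs

H is in period 1, group 1; Li is in period 2, group 1; Mg is in period 3, group 2; In is in period 5, group 13; I is in period 5, group 17; Cs is in period 6, group 1.
EN rises left→right (higher Z_eff, smaller atoms) and falls top→bottom (larger, more shielded atoms).
Here both period and group differ, so the two effects have to be weighed against each other.
Li > Cs: they share group 1; the group trend gives Li the larger value.
Mg > Li: period and group pull opposite ways; the across-period shift dominates (1.31 vs 0.98).
In > Mg: the two effects oppose for this pair; the across-period effect wins (1.78 vs 1.31).
H > In: period and group pull opposite ways; the down-group shift dominates (2.20 vs 1.78).
I > H: period and group pull opposite ways; the across-period shift dominates (2.66 vs 2.20).
Approximate values (Pauling): H 2.20, Li 0.98, Mg 1.31, In 1.78, I 2.66, Cs 0.79.
So from highest to lowest: I > H > In > Mg > Li > Cs.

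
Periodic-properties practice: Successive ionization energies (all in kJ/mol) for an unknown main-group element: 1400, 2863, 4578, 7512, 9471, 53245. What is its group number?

Look for the largest jump between consecutive ionization energies: IE6/IE5 ≈ 5.6, far larger than any earlier ratio.
That jump marks the point where a core electron is being removed. So the atom has 5 valence electrons.
A main-group element with 5 valence electrons is in group 15.

Group 15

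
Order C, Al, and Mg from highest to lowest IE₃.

Consider each +2 ion: C²⁺ still has 2 valence electrons; Al²⁺ still has 1 valence electron; Mg²⁺ is the bare [Ne] core.
Pulling an electron out of a noble-gas core costs far more than removing a remaining valence electron, so Mg sits at the high end of IE_3.
Valence configurations: C²⁺ [He]2s², Al²⁺ [Ne]3s¹.
Approximate IE_3 values (kJ/mol): C 4620, Al 2745, Mg 7733.
Hence IE_3: Al < C < Mg.

Mg > C > Al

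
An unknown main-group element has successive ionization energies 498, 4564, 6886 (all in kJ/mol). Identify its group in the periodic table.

Look for the largest jump between consecutive ionization energies: IE2/IE1 ≈ 9.2, far larger than any earlier ratio.
That jump marks the point where a core electron is being removed. So the atom has 1 valence electron.
A main-group element with 1 valence electron is in group 1.

Group 1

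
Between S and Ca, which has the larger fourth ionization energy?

Ca

Consider each +3 ion: S³⁺ still has 3 valence electrons; Ca³⁺ is already 1 electron into the core.
Pulling an electron out of a noble-gas core costs far more than removing a remaining valence electron, so Ca sits at the high end of IE_4.
Tabulated IE_4 (kJ/mol): S 4556, Ca 6491.
Hence IE_4: S < Ca.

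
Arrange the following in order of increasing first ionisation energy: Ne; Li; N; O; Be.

Li, Be, O, N, Ne

Li is in period 2, group 1; Be is in period 2, group 2; N is in period 2, group 15; O is in period 2, group 16; Ne is in period 2, group 18.
IE₁ increases left→right with effective nuclear charge and decreases top→bottom as the valence shell moves farther out.
All lie in period 2; the across-period trend (first ionization energy increases left to right) applies, with the exception below.
Note the exception: N has a higher first ionization energy than O, contrary to the simple trend — pairing an electron in O's 2p⁴ costs repulsion energy, so O ionizes more easily than half-filled N (2p³).
For reference (kJ/mol): Li 520, Be 900, N 1402, O 1314, Ne 2081.
So from lowest to highest: Li < Be < O < N < Ne.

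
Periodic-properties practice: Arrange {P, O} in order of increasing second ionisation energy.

IE_2 is the cost of taking one more electron from the +1 cation: P⁺ still has 4 valence electrons; O⁺ still has 5 valence electrons.
All are still removing valence electrons, so compare the +1 ions as you would atoms: IE_2 generally rises across a period (higher Z_eff) and falls down a group (larger shell), subject to the usual subshell exceptions.
Valence configurations: P⁺ [Ne]3s²3p², O⁺ [He]2s²2p³.
Tabulated IE_2 (kJ/mol): P 1907, O 3388.
Putting it together, IE_2: P < O.

P, O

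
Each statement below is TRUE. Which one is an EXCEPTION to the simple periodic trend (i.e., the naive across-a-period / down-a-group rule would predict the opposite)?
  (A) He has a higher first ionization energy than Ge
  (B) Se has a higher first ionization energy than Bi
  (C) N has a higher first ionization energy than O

(C)

The general trend: first ionization energy increases across a period and decreases down a group.
(A) He (period 1, group 18) vs Ge (period 4, group 14): the stated order agrees with the simple trend.
(B) Se (period 4, group 16) vs Bi (period 6, group 15): the stated order agrees with the simple trend.
(C) N (period 2, group 15) vs O (period 2, group 16): the stated order contradicts the simple trend.
The exception is (C): pairing an electron in O's 2p⁴ costs repulsion energy, so O ionizes more easily than half-filled N (2p³).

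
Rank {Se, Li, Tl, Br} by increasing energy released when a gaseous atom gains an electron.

Adding an electron releases more energy for atoms nearer the top right (short of the noble gases).
Neither a single period nor a single group — weigh both effects.
Li > Tl: the two effects oppose for this pair; the down-group effect wins (60 vs 19 kJ/mol).
Se > Li: the two effects oppose for this pair; the across-period effect wins (195 vs 60 kJ/mol).
Br > Se: both are in period 4; the period trend gives Br the larger value.
Approximate values (kJ/mol): Li 60, Se 195, Br 325, Tl 19.
So from lowest to highest: Tl < Li < Se < Br.

Tl < Li < Se < Br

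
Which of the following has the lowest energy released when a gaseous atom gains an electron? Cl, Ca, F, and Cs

F is in period 2, group 17; Cl is in period 3, group 17; Ca is in period 4, group 2; Cs is in period 6, group 1.
Electron affinity generally becomes more exothermic across a period toward the halogens and less exothermic down a group.
These span different periods and groups, so the two trends combine.
Cs > Ca: this pair runs against the simple trend — see the exception note.
F > Cs: relative to Cs, both the across-period and down-group shifts push F's electron affinity up.
Cl > F: this pair runs against the simple trend — see the exception note.
Note the exception: Cs has a higher electron affinity than Ca, contrary to the simple trend — adding an electron to Ca (ns²) has to open a new, higher-energy np subshell, which is unfavourable.
Note the exception: Cl has a higher electron affinity than F, contrary to the simple trend — F's small 2p subshell makes the incoming electron feel strong e⁻–e⁻ repulsion, so Cl actually releases more energy on gaining an electron.
Tabulated electron affinity (kJ/mol): F 328, Cl 349, Ca 2, Cs 46.
The lowest energy released when a gaseous atom gains an electron among these belongs to Ca.

Ca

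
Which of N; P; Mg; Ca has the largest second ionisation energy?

The second ionization energy removes an electron from the +1 ion. For each element: N⁺ still has 4 valence electrons; P⁺ still has 4 valence electrons; Mg⁺ still has 1 valence electron; Ca⁺ still has 1 valence electron.
All are still removing valence electrons, so compare the +1 ions as you would atoms: IE_2 generally rises across a period (higher Z_eff) and falls down a group (larger shell), subject to the usual subshell exceptions.
Valence configurations: N⁺ [He]2s²2p², P⁺ [Ne]3s²3p², Mg⁺ [Ne]3s¹, Ca⁺ [Ar]4s¹.
The numbers (kJ/mol): N 2856, P 1907, Mg 1451, Ca 1145.
Putting it together, IE_2: Ca < Mg < P < N.

N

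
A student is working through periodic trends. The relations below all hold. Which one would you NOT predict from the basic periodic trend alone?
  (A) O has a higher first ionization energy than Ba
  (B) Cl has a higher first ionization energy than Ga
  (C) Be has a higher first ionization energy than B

The general trend: first ionization energy increases across a period and decreases down a group.
(A) O (period 2, group 16) vs Ba (period 6, group 2): the stated order agrees with the simple trend.
(B) Cl (period 3, group 17) vs Ga (period 4, group 13): the stated order agrees with the simple trend.
(C) Be (period 2, group 2) vs B (period 2, group 13): the stated order contradicts the simple trend.
The exception is (C): removing B's lone 2p electron is easier than breaking Be's filled 2s².

(C)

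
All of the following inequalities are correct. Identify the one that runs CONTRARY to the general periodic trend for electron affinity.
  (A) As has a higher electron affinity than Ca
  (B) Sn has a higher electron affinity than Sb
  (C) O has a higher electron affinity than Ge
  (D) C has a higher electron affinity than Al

(B)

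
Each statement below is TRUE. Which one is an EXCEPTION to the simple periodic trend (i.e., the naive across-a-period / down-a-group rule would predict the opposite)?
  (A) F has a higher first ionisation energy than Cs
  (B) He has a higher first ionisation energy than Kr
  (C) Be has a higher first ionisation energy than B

The general trend: first ionisation energy increases across a period and decreases down a group.
(A) F (period 2, group 17) vs Cs (period 6, group 1): the stated order agrees with the simple trend.
(B) He (period 1, group 18) vs Kr (period 4, group 18): the stated order agrees with the simple trend.
(C) Be (period 2, group 2) vs B (period 2, group 13): the stated order contradicts the simple trend.
The exception is (C): removing B's lone 2p electron is easier than breaking Be's filled 2s².

(C)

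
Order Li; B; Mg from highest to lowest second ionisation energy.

Li > B > Mg

After 1 electron has been removed, what remains? Li⁺ is the bare [He] core; B⁺ still has 2 valence electrons; Mg⁺ still has 1 valence electron.
Core electrons are held far more tightly than valence electrons, so Li tops the IE_2 order.
Valence configurations: B⁺ [He]2s², Mg⁺ [Ne]3s¹.
Approximate IE_2 values (kJ/mol): Li 7298, B 2427, Mg 1451.
Overall IE_2 order: Mg < B < Li.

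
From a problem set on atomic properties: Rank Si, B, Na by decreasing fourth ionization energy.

B > Na > Si

IE_4 is the cost of taking one more electron from the +3 cation: Si³⁺ still has 1 valence electron; B³⁺ is the bare [He] core; Na³⁺ is already 2 electrons into the core.
Breaking into a closed-shell core is much more expensive than removing a leftover valence electron — Na and B have the largest IE_4 here.
Tabulated IE_4 (kJ/mol): Si 4356, B 25026, Na 9543.
So the fourth ionization energies run Si < Na < B.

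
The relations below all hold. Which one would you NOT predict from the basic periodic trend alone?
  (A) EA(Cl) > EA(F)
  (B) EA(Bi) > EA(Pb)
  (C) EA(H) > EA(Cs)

The general trend: electron affinity increases across a period and decreases down a group.
(A) Cl (period 3, group 17) vs F (period 2, group 17): the stated order contradicts the simple trend.
(B) Bi (period 6, group 15) vs Pb (period 6, group 14): the stated order agrees with the simple trend.
(C) H (period 1, group 1) vs Cs (period 6, group 1): the stated order agrees with the simple trend.
The exception is (A): F's small 2p subshell makes the incoming electron feel strong e⁻–e⁻ repulsion, so Cl actually releases more energy on gaining an electron.

(A)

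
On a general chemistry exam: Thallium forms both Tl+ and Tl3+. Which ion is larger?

Both ions have Z = 81 protons, but Tl3+ has lost more electrons, so its remaining electrons feel a larger effective nuclear charge per electron and are pulled in more tightly.
Higher positive charge → smaller ion, so Tl+ > Tl3+.

Tl+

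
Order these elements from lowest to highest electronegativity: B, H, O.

B, H, O

H is in period 1, group 1; B is in period 2, group 13; O is in period 2, group 16.
Electronegativity increases across a period and decreases down a group, tracking effective nuclear charge and atomic size.
These span different periods and groups, so the two trends combine.
H > B: the two effects oppose for this pair; the down-group effect wins (2.20 vs 2.04).
O > H: the two effects oppose for this pair; the across-period effect wins (3.44 vs 2.20).
Approximate values (Pauling): H 2.20, B 2.04, O 3.44.
So from lowest to highest: B < H < O.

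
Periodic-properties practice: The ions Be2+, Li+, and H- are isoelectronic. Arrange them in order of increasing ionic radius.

Be2+ < Li+ < H-

All of these have 2 electrons, so size is governed by nuclear charge alone: the more protons, the stronger the pull on the same electron cloud, and the smaller the ion.
Nuclear charges: Be2+ (Z=4), Li+ (Z=3), H- (Z=1).
Smallest to largest: Be2+ < Li+ < H-.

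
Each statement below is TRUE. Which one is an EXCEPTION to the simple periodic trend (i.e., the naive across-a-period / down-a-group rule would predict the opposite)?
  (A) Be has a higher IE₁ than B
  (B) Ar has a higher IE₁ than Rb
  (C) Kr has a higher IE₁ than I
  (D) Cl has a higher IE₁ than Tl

The general trend: IE₁ increases across a period and decreases down a group.
(A) Be (period 2, group 2) vs B (period 2, group 13): the stated order contradicts the simple trend.
(B) Ar (period 3, group 18) vs Rb (period 5, group 1): the stated order agrees with the simple trend.
(C) Kr (period 4, group 18) vs I (period 5, group 17): the stated order agrees with the simple trend.
(D) Cl (period 3, group 17) vs Tl (period 6, group 13): the stated order agrees with the simple trend.
The exception is (A): removing B's lone 2p electron is easier than breaking Be's filled 2s².

(A)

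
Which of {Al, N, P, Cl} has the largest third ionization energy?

N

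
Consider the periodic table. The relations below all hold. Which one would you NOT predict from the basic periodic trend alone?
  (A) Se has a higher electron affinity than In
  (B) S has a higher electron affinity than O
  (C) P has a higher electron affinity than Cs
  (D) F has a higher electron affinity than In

(B)

The general trend: electron affinity increases across a period and decreases down a group.
(A) Se (period 4, group 16) vs In (period 5, group 13): the stated order agrees with the simple trend.
(B) S (period 3, group 16) vs O (period 2, group 16): the stated order contradicts the simple trend.
(C) P (period 3, group 15) vs Cs (period 6, group 1): the stated order agrees with the simple trend.
(D) F (period 2, group 17) vs In (period 5, group 13): the stated order agrees with the simple trend.
The exception is (B): the compact 2p subshell of O repels the added electron more than S's larger 3p does.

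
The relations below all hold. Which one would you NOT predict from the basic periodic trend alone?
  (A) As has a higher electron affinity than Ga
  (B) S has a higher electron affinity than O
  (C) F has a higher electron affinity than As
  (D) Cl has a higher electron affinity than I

The general trend: electron affinity increases across a period and decreases down a group.
(A) As (period 4, group 15) vs Ga (period 4, group 13): the stated order agrees with the simple trend.
(B) S (period 3, group 16) vs O (period 2, group 16): the stated order contradicts the simple trend.
(C) F (period 2, group 17) vs As (period 4, group 15): the stated order agrees with the simple trend.
(D) Cl (period 3, group 17) vs I (period 5, group 17): the stated order agrees with the simple trend.
The exception is (B): the compact 2p subshell of O repels the added electron more than S's larger 3p does.

(B)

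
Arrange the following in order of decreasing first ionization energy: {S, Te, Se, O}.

O > S > Se > Te

O is in period 2, group 16; S is in period 3, group 16; Se is in period 4, group 16; Te is in period 5, group 16.
Removing the outermost electron gets harder across a period and easier down a group.
All are in group 16, so first ionization energy increases up the group.
So from highest to lowest: O > S > Se > Te.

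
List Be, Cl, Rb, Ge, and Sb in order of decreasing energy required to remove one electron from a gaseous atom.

Cl, Be, Sb, Ge, Rb

Be is in period 2, group 2; Cl is in period 3, group 17; Ge is in period 4, group 14; Rb is in period 5, group 1; Sb is in period 5, group 15.
First ionization energy rises across a period (greater Z_eff holds electrons more tightly) and falls down a group (valence electrons are farther from the nucleus).
Here both period and group differ, so the two effects have to be weighed against each other.
Ge > Rb: both effects reinforce here, so Ge is clearly the higher of the two.
Sb > Ge: period and group pull opposite ways; the across-period shift dominates (831 vs 762 kJ/mol).
Be > Sb: the two effects oppose for this pair; the down-group effect wins (900 vs 831 kJ/mol).
Cl > Be: period and group pull opposite ways; the across-period shift dominates (1251 vs 900 kJ/mol).
Approximate values (kJ/mol): Be 900, Cl 1251, Ge 762, Rb 403, Sb 831.
So from highest to lowest: Cl > Be > Sb > Ge > Rb.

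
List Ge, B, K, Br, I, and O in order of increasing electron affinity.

B is in period 2, group 13; O is in period 2, group 16; K is in period 4, group 1; Ge is in period 4, group 14; Br is in period 4, group 17; I is in period 5, group 17.
Adding an electron releases more energy for atoms nearer the top right (short of the noble gases).
Neither a single period nor a single group — weigh both effects.
K > B: this pair runs against the simple trend — see the exception note.
Ge > K: both are in period 4; the period trend gives Ge the larger value.
O > Ge: relative to Ge, both the across-period and down-group shifts push O's electron affinity up.
I > O: the two effects oppose for this pair; the across-period effect wins (295 vs 141 kJ/mol).
Br > I: Br sits above I in group 17, so the down-group effect alone puts Br higher.
Note the exception: K has a higher electron affinity than B, contrary to the simple trend — B's ns²np¹ configuration gives only a small electron affinity — the sparsely filled np subshell binds an added electron weakly.
For reference (kJ/mol): B 27, O 141, K 48, Ge 119, Br 325, I 295.
So from lowest to highest: B < K < Ge < O < I < Br.

B < K < Ge < O < I < Br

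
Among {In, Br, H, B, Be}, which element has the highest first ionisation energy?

H

H is in period 1, group 1; Be is in period 2, group 2; B is in period 2, group 13; Br is in period 4, group 17; In is in period 5, group 13.
Removing the outermost electron gets harder across a period and easier down a group.
Neither a single period nor a single group — weigh both effects.
B > In: they share group 13; the group trend gives B the larger value.
Be > B: this pair runs against the simple trend — see the exception note.
Br > Be: the two effects oppose for this pair; the across-period effect wins (1140 vs 900 kJ/mol).
H > Br: the two effects oppose for this pair; the down-group effect wins (1312 vs 1140 kJ/mol).
Note the exception: Be has a higher first ionization energy than B, contrary to the simple trend — removing B's lone 2p electron is easier than breaking Be's filled 2s².
For reference (kJ/mol): H 1312, Be 900, B 801, Br 1140, In 558.
The highest first ionisation energy among these belongs to H.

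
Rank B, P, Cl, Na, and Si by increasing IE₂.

Si < P < Cl < B < Na

IE_2 is the cost of taking one more electron from the +1 cation: B⁺ still has 2 valence electrons; P⁺ still has 4 valence electrons; Cl⁺ still has 6 valence electrons; Na⁺ is the bare [Ne] core; Si⁺ still has 3 valence electrons.
Breaking into a closed-shell core is much more expensive than removing a leftover valence electron — Na has the largest IE_2 here.
Valence configurations: B⁺ [He]2s², P⁺ [Ne]3s²3p², Cl⁺ [Ne]3s²3p⁴, Si⁺ [Ne]3s²3p¹.
Approximate IE_2 values (kJ/mol): B 2427, P 1907, Cl 2298, Na 4562, Si 1577.
Overall IE_2 order: Si < P < Cl < B < Na.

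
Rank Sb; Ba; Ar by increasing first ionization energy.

Ar is in period 3, group 18; Sb is in period 5, group 15; Ba is in period 6, group 2.
First ionization energy rises across a period (greater Z_eff holds electrons more tightly) and falls down a group (valence electrons are farther from the nucleus).
Neither a single period nor a single group — weigh both effects.
Sb > Ba: both effects reinforce here, so Sb is clearly the higher of the two.
Ar > Sb: relative to Sb, both the across-period and down-group shifts push Ar's first ionization energy up.
For reference (kJ/mol): Ar 1521, Sb 831, Ba 503.
So from lowest to highest: Ba < Sb < Ar.

Ba, Sb, Ar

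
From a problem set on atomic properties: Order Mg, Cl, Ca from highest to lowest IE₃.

Mg > Ca > Cl

After 2 electrons have been removed, what remains? Mg²⁺ is the bare [Ne] core; Cl²⁺ still has 5 valence electrons; Ca²⁺ is the bare [Ar] core.
Breaking into a closed-shell core is much more expensive than removing a leftover valence electron — Ca and Mg have the largest IE_3 here.
Tabulated IE_3 (kJ/mol): Mg 7733, Cl 3822, Ca 4912.
Putting it together, IE_3: Cl < Ca < Mg.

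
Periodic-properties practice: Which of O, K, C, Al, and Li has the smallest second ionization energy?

Al

IE_2 is the cost of taking one more electron from the +1 cation: O⁺ still has 5 valence electrons; K⁺ is the bare [Ar] core; C⁺ still has 3 valence electrons; Al⁺ still has 2 valence electrons; Li⁺ is the bare [He] core.
Usually core removal costs more than valence removal, but here the competition is close: a tightly held n=2 valence electron can cost more to remove than an n=3 core electron, so the actual values have to decide it.
Valence configurations: O⁺ [He]2s²2p³, C⁺ [He]2s²2p¹, Al⁺ [Ne]3s².
Tabulated IE_2 (kJ/mol): O 3388, K 3052, C 2353, Al 1817, Li 7298.
Hence IE_2: Al < C < K < O < Li.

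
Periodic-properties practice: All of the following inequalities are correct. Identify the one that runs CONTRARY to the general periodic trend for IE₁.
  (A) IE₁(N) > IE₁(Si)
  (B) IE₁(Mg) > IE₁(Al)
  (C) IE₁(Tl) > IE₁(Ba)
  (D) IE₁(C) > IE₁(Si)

The general trend: IE₁ increases across a period and decreases down a group.
(A) N (period 2, group 15) vs Si (period 3, group 14): the stated order agrees with the simple trend.
(B) Mg (period 3, group 2) vs Al (period 3, group 13): the stated order contradicts the simple trend.
(C) Tl (period 6, group 13) vs Ba (period 6, group 2): the stated order agrees with the simple trend.
(D) C (period 2, group 14) vs Si (period 3, group 14): the stated order agrees with the simple trend.
The exception is (B): Al's single 3p electron is easier to remove than one from Mg's filled 3s².

(B)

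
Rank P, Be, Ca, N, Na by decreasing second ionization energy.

The second ionization energy removes an electron from the +1 ion. For each element: P⁺ still has 4 valence electrons; Be⁺ still has 1 valence electron; Ca⁺ still has 1 valence electron; N⁺ still has 4 valence electrons; Na⁺ is the bare [Ne] core.
Pulling an electron out of a noble-gas core costs far more than removing a remaining valence electron, so Na sits at the high end of IE_2.
Valence configurations: P⁺ [Ne]3s²3p², Be⁺ [He]2s¹, Ca⁺ [Ar]4s¹, N⁺ [He]2s²2p².
Approximate IE_2 values (kJ/mol): P 1907, Be 1757, Ca 1145, N 2856, Na 4562.
Putting it together, IE_2: Ca < Be < P < N < Na.

Na > N > P > Be > Ca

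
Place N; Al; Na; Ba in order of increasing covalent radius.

N < Al < Na < Ba

Atomic radius shrinks across a period as nuclear charge pulls the same shell inward, and grows down a group as new shells are added.
Here both period and group differ, so the two effects have to be weighed against each other.
Al > N: relative to N, both the across-period and down-group shifts push Al's atomic radius up.
Na > Al: both are in period 3; the period trend gives Na the larger value.
Ba > Na: the two effects oppose for this pair; the down-group effect wins (196 vs 155 pm).
For reference (pm): N 71, Na 155, Al 126, Ba 196.
So from smallest to largest: N < Al < Na < Ba.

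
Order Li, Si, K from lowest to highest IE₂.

Si, K, Li

After 1 electron has been removed, what remains? Li⁺ is the bare [He] core; Si⁺ still has 3 valence electrons; K⁺ is the bare [Ar] core.
Pulling an electron out of a noble-gas core costs far more than removing a remaining valence electron, so K and Li sit at the high end of IE_2.
Approximate IE_2 values (kJ/mol): Li 7298, Si 1577, K 3052.
Overall IE_2 order: Si < K < Li.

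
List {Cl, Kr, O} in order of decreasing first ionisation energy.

O is in period 2, group 16; Cl is in period 3, group 17; Kr is in period 4, group 18.
First ionization energy rises across a period (greater Z_eff holds electrons more tightly) and falls down a group (valence electrons are farther from the nucleus).
These sit on a diagonal, where the across-period and down-group effects partly cancel.
O > Cl: the two effects oppose for this pair; the down-group effect wins (1314 vs 1251 kJ/mol).
Kr > O: period and group pull opposite ways; the across-period shift dominates (1351 vs 1314 kJ/mol).
Tabulated first ionization energy (kJ/mol): O 1314, Cl 1251, Kr 1351.
So from highest to lowest: Kr > O > Cl.

Kr > O > Cl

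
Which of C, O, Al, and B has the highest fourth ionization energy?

Consider each +3 ion: C³⁺ still has 1 valence electron; O³⁺ still has 3 valence electrons; Al³⁺ is the bare [Ne] core; B³⁺ is the bare [He] core.
Pulling an electron out of a noble-gas core costs far more than removing a remaining valence electron, so Al and B sit at the high end of IE_4.
Valence configurations: C³⁺ [He]2s¹, O³⁺ [He]2s²2p¹.
The numbers (kJ/mol): C 6223, O 7469, Al 11577, B 25026.
So the fourth ionization energies run C < O < Al < B.

B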